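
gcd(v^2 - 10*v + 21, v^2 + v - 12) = v - 3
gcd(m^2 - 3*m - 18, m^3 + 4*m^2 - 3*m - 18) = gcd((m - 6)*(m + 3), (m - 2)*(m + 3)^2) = m + 3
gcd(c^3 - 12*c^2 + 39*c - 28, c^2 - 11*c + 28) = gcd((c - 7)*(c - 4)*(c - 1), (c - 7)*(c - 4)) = c^2 - 11*c + 28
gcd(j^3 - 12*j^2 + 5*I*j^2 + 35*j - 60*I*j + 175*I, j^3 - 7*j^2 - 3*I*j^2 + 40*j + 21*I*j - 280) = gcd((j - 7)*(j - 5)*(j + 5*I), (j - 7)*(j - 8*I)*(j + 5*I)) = j^2 + j*(-7 + 5*I) - 35*I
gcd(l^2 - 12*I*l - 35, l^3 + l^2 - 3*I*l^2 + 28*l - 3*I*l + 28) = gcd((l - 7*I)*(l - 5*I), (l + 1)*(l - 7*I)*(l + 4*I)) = l - 7*I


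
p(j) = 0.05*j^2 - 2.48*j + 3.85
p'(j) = 0.1*j - 2.48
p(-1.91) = 8.77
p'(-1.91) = -2.67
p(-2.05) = 9.14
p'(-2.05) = -2.68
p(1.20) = 0.95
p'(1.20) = -2.36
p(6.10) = -9.42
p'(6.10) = -1.87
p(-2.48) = 10.31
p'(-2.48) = -2.73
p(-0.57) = 5.28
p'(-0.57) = -2.54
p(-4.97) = 17.41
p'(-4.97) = -2.98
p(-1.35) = 7.29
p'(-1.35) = -2.62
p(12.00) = -18.71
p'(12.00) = -1.28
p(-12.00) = 40.81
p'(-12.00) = -3.68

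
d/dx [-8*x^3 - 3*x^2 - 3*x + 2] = -24*x^2 - 6*x - 3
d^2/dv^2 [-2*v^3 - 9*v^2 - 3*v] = -12*v - 18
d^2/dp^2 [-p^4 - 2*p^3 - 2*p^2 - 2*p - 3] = -12*p^2 - 12*p - 4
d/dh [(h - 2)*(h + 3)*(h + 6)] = h*(3*h + 14)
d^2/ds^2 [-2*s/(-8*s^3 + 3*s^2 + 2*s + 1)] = 4*(-4*s*(-12*s^2 + 3*s + 1)^2 + (-24*s^2 - 3*s*(8*s - 1) + 6*s + 2)*(-8*s^3 + 3*s^2 + 2*s + 1))/(-8*s^3 + 3*s^2 + 2*s + 1)^3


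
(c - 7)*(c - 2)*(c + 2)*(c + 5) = c^4 - 2*c^3 - 39*c^2 + 8*c + 140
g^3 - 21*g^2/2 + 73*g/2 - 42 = (g - 4)*(g - 7/2)*(g - 3)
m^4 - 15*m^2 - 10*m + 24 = (m - 4)*(m - 1)*(m + 2)*(m + 3)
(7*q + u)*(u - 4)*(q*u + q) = 7*q^2*u^2 - 21*q^2*u - 28*q^2 + q*u^3 - 3*q*u^2 - 4*q*u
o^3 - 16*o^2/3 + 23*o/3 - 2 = (o - 3)*(o - 2)*(o - 1/3)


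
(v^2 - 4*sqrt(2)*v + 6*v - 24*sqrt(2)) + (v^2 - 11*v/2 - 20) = 2*v^2 - 4*sqrt(2)*v + v/2 - 24*sqrt(2) - 20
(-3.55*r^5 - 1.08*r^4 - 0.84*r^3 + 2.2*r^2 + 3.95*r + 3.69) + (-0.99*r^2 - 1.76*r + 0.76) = -3.55*r^5 - 1.08*r^4 - 0.84*r^3 + 1.21*r^2 + 2.19*r + 4.45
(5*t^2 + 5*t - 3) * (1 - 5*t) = -25*t^3 - 20*t^2 + 20*t - 3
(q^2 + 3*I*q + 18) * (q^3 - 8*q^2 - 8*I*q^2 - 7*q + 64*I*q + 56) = q^5 - 8*q^4 - 5*I*q^4 + 35*q^3 + 40*I*q^3 - 280*q^2 - 165*I*q^2 - 126*q + 1320*I*q + 1008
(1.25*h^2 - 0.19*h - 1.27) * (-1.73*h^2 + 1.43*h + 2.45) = -2.1625*h^4 + 2.1162*h^3 + 4.9879*h^2 - 2.2816*h - 3.1115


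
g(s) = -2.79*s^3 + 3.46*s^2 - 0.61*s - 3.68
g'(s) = -8.37*s^2 + 6.92*s - 0.61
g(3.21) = -62.27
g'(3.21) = -64.64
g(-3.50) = 160.46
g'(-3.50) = -127.36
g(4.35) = -170.51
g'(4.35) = -128.89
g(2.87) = -42.89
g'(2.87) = -49.69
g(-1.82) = 25.71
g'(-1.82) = -40.93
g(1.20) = -4.25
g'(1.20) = -4.36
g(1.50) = -6.23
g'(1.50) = -9.06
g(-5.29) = 509.39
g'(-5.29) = -271.44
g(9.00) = -1762.82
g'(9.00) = -616.30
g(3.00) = -49.70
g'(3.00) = -55.18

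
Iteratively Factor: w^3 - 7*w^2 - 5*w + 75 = (w + 3)*(w^2 - 10*w + 25) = (w - 5)*(w + 3)*(w - 5)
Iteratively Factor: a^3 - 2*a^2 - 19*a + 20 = (a + 4)*(a^2 - 6*a + 5) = (a - 5)*(a + 4)*(a - 1)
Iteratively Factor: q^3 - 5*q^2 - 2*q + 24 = (q + 2)*(q^2 - 7*q + 12) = (q - 3)*(q + 2)*(q - 4)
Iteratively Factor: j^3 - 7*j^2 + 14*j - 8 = (j - 4)*(j^2 - 3*j + 2) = (j - 4)*(j - 1)*(j - 2)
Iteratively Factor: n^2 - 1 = (n - 1)*(n + 1)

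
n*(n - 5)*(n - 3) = n^3 - 8*n^2 + 15*n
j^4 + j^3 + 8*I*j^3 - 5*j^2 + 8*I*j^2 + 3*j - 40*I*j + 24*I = (j + 3)*(j + 8*I)*(-I*j + I)*(I*j - I)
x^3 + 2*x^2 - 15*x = x*(x - 3)*(x + 5)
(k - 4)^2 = k^2 - 8*k + 16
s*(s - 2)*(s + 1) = s^3 - s^2 - 2*s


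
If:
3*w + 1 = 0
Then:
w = -1/3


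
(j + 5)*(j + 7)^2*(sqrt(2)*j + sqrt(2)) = sqrt(2)*j^4 + 20*sqrt(2)*j^3 + 138*sqrt(2)*j^2 + 364*sqrt(2)*j + 245*sqrt(2)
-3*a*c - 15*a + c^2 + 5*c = (-3*a + c)*(c + 5)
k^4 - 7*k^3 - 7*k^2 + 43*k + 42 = (k - 7)*(k - 3)*(k + 1)*(k + 2)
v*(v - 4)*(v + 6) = v^3 + 2*v^2 - 24*v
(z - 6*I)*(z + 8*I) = z^2 + 2*I*z + 48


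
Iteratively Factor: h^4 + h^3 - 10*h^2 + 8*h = (h)*(h^3 + h^2 - 10*h + 8) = h*(h + 4)*(h^2 - 3*h + 2) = h*(h - 2)*(h + 4)*(h - 1)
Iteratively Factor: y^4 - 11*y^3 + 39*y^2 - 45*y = (y - 3)*(y^3 - 8*y^2 + 15*y) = y*(y - 3)*(y^2 - 8*y + 15) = y*(y - 3)^2*(y - 5)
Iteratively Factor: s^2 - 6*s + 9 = (s - 3)*(s - 3)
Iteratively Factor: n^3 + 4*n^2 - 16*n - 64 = (n - 4)*(n^2 + 8*n + 16) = (n - 4)*(n + 4)*(n + 4)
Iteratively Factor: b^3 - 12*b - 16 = (b - 4)*(b^2 + 4*b + 4) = (b - 4)*(b + 2)*(b + 2)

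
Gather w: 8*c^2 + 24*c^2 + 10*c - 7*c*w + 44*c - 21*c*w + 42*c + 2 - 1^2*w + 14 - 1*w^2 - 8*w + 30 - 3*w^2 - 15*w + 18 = 32*c^2 + 96*c - 4*w^2 + w*(-28*c - 24) + 64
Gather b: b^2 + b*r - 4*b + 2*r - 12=b^2 + b*(r - 4) + 2*r - 12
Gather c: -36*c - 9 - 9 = -36*c - 18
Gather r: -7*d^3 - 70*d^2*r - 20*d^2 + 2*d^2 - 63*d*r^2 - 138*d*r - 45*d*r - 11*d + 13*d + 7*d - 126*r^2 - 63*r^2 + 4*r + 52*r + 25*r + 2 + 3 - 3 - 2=-7*d^3 - 18*d^2 + 9*d + r^2*(-63*d - 189) + r*(-70*d^2 - 183*d + 81)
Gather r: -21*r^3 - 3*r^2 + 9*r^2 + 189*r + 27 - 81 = -21*r^3 + 6*r^2 + 189*r - 54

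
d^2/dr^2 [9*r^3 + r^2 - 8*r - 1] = 54*r + 2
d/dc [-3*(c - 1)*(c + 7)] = -6*c - 18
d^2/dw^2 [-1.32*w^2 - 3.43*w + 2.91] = -2.64000000000000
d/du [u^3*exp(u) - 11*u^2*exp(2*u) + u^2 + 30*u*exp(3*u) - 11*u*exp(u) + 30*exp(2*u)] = u^3*exp(u) - 22*u^2*exp(2*u) + 3*u^2*exp(u) + 90*u*exp(3*u) - 22*u*exp(2*u) - 11*u*exp(u) + 2*u + 30*exp(3*u) + 60*exp(2*u) - 11*exp(u)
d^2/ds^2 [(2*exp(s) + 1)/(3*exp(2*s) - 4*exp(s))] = 2*(9*exp(3*s) + 30*exp(2*s) - 18*exp(s) + 8)*exp(-s)/(27*exp(3*s) - 108*exp(2*s) + 144*exp(s) - 64)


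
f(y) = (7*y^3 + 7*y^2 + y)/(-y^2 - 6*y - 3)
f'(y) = (2*y + 6)*(7*y^3 + 7*y^2 + y)/(-y^2 - 6*y - 3)^2 + (21*y^2 + 14*y + 1)/(-y^2 - 6*y - 3) = (-7*y^4 - 84*y^3 - 104*y^2 - 42*y - 3)/(y^4 + 12*y^3 + 42*y^2 + 36*y + 9)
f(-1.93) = -5.39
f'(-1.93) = 8.38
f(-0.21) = -0.02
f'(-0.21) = 0.63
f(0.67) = -0.79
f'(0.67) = -1.87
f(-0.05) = 0.01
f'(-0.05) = -0.16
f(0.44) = -0.41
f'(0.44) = -1.44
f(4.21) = -14.15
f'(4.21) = -4.96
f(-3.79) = -52.89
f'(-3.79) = 61.97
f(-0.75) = 0.25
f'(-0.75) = 3.67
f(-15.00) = 159.89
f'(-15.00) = -4.92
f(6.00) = -23.60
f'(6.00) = -5.55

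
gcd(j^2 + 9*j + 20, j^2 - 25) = j + 5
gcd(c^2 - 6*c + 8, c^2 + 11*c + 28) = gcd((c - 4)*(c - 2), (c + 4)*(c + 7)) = 1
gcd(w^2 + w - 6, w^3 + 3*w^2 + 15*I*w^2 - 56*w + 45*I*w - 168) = w + 3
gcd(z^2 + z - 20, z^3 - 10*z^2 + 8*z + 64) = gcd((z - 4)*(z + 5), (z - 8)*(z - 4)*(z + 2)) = z - 4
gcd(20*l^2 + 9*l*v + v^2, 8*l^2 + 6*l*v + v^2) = 4*l + v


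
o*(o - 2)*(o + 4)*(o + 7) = o^4 + 9*o^3 + 6*o^2 - 56*o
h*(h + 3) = h^2 + 3*h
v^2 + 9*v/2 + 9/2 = (v + 3/2)*(v + 3)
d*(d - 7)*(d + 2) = d^3 - 5*d^2 - 14*d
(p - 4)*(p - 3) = p^2 - 7*p + 12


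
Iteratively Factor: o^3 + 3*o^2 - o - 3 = (o - 1)*(o^2 + 4*o + 3) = (o - 1)*(o + 1)*(o + 3)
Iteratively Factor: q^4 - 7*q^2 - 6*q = (q + 1)*(q^3 - q^2 - 6*q) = (q - 3)*(q + 1)*(q^2 + 2*q) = (q - 3)*(q + 1)*(q + 2)*(q)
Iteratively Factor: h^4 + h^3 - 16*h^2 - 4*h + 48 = (h + 4)*(h^3 - 3*h^2 - 4*h + 12) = (h - 2)*(h + 4)*(h^2 - h - 6) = (h - 2)*(h + 2)*(h + 4)*(h - 3)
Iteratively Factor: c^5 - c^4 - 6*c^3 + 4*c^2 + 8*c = (c)*(c^4 - c^3 - 6*c^2 + 4*c + 8) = c*(c - 2)*(c^3 + c^2 - 4*c - 4) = c*(c - 2)^2*(c^2 + 3*c + 2) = c*(c - 2)^2*(c + 1)*(c + 2)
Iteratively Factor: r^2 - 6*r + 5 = (r - 1)*(r - 5)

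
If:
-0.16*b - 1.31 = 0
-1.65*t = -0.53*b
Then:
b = -8.19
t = -2.63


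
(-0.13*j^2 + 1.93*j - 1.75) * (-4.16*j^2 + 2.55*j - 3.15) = 0.5408*j^4 - 8.3603*j^3 + 12.611*j^2 - 10.542*j + 5.5125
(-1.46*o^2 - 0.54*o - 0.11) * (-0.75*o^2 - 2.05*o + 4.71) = 1.095*o^4 + 3.398*o^3 - 5.6871*o^2 - 2.3179*o - 0.5181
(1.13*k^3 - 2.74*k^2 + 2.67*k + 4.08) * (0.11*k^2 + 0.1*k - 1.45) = 0.1243*k^5 - 0.1884*k^4 - 1.6188*k^3 + 4.6888*k^2 - 3.4635*k - 5.916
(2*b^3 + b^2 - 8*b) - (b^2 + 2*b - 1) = 2*b^3 - 10*b + 1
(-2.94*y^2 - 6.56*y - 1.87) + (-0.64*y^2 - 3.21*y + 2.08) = -3.58*y^2 - 9.77*y + 0.21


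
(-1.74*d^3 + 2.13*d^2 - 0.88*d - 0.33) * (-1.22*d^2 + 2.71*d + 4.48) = 2.1228*d^5 - 7.314*d^4 - 0.949300000000001*d^3 + 7.5602*d^2 - 4.8367*d - 1.4784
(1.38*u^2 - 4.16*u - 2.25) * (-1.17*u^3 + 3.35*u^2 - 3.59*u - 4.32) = -1.6146*u^5 + 9.4902*u^4 - 16.2577*u^3 + 1.4353*u^2 + 26.0487*u + 9.72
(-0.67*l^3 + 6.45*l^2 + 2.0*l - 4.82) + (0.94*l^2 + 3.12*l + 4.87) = -0.67*l^3 + 7.39*l^2 + 5.12*l + 0.0499999999999998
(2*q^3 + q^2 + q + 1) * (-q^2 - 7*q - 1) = -2*q^5 - 15*q^4 - 10*q^3 - 9*q^2 - 8*q - 1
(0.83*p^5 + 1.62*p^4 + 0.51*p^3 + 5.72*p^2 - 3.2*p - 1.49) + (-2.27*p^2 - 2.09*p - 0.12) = 0.83*p^5 + 1.62*p^4 + 0.51*p^3 + 3.45*p^2 - 5.29*p - 1.61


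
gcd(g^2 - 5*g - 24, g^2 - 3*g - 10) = 1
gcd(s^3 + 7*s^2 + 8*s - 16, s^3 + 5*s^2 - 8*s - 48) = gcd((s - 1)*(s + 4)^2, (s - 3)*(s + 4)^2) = s^2 + 8*s + 16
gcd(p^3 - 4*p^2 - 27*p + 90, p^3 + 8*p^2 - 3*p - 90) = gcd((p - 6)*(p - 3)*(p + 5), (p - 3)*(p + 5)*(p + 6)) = p^2 + 2*p - 15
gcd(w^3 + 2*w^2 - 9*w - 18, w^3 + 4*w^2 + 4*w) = w + 2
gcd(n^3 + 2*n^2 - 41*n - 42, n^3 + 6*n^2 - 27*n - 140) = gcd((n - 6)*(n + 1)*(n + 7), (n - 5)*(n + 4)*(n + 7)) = n + 7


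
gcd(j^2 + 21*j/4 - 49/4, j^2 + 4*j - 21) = j + 7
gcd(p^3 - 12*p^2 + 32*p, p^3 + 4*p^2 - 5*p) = p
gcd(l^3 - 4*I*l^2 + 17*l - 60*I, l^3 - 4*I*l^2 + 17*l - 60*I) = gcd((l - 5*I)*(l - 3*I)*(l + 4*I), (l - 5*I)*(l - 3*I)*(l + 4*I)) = l^3 - 4*I*l^2 + 17*l - 60*I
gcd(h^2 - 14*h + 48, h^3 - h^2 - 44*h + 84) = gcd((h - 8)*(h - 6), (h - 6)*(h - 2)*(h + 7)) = h - 6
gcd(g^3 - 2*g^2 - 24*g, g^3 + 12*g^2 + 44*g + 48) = g + 4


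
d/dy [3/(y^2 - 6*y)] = 6*(3 - y)/(y^2*(y - 6)^2)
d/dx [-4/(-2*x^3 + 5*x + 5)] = 4*(5 - 6*x^2)/(-2*x^3 + 5*x + 5)^2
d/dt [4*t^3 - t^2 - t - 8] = 12*t^2 - 2*t - 1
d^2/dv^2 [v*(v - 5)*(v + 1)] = 6*v - 8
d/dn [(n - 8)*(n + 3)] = 2*n - 5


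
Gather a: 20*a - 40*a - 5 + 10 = 5 - 20*a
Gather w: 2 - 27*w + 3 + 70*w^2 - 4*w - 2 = 70*w^2 - 31*w + 3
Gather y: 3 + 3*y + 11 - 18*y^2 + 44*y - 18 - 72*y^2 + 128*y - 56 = -90*y^2 + 175*y - 60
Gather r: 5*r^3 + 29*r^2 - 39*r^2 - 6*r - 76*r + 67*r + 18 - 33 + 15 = 5*r^3 - 10*r^2 - 15*r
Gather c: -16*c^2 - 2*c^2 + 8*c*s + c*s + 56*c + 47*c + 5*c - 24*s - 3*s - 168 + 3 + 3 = -18*c^2 + c*(9*s + 108) - 27*s - 162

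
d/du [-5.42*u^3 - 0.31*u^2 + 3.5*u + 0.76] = -16.26*u^2 - 0.62*u + 3.5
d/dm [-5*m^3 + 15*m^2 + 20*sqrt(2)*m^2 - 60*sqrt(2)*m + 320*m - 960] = -15*m^2 + 30*m + 40*sqrt(2)*m - 60*sqrt(2) + 320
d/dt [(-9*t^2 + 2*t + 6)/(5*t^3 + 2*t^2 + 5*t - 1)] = (45*t^4 - 20*t^3 - 139*t^2 - 6*t - 32)/(25*t^6 + 20*t^5 + 54*t^4 + 10*t^3 + 21*t^2 - 10*t + 1)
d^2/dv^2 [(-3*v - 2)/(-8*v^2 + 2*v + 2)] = ((-36*v - 5)*(-4*v^2 + v + 1) - (3*v + 2)*(8*v - 1)^2)/(-4*v^2 + v + 1)^3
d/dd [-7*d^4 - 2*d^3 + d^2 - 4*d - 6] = -28*d^3 - 6*d^2 + 2*d - 4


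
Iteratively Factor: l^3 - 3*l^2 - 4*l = (l - 4)*(l^2 + l) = (l - 4)*(l + 1)*(l)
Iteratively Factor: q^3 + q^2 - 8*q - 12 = (q + 2)*(q^2 - q - 6) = (q + 2)^2*(q - 3)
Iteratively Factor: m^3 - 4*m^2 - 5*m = (m - 5)*(m^2 + m) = m*(m - 5)*(m + 1)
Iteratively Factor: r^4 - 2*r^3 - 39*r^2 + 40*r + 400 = (r - 5)*(r^3 + 3*r^2 - 24*r - 80) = (r - 5)*(r + 4)*(r^2 - r - 20) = (r - 5)*(r + 4)^2*(r - 5)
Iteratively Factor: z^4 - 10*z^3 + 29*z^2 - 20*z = (z)*(z^3 - 10*z^2 + 29*z - 20) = z*(z - 5)*(z^2 - 5*z + 4) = z*(z - 5)*(z - 1)*(z - 4)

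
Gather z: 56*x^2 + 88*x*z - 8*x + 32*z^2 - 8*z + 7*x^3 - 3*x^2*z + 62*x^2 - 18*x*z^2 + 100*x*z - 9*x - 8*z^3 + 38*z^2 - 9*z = 7*x^3 + 118*x^2 - 17*x - 8*z^3 + z^2*(70 - 18*x) + z*(-3*x^2 + 188*x - 17)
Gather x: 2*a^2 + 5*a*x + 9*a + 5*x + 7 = 2*a^2 + 9*a + x*(5*a + 5) + 7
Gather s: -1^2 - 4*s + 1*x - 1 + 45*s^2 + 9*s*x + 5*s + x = 45*s^2 + s*(9*x + 1) + 2*x - 2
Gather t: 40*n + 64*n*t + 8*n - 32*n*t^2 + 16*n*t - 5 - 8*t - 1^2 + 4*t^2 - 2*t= 48*n + t^2*(4 - 32*n) + t*(80*n - 10) - 6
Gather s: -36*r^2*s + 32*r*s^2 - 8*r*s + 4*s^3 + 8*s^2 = 4*s^3 + s^2*(32*r + 8) + s*(-36*r^2 - 8*r)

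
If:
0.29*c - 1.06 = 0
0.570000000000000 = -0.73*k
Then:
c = 3.66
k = -0.78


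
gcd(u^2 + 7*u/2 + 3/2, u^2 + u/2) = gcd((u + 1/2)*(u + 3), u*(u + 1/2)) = u + 1/2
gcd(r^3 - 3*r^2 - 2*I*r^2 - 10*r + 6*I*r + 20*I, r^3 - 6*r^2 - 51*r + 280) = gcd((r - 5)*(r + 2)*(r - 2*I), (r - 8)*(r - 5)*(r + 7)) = r - 5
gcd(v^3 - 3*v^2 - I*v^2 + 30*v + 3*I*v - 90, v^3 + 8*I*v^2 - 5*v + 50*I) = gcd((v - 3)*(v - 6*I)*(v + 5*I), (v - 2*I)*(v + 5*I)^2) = v + 5*I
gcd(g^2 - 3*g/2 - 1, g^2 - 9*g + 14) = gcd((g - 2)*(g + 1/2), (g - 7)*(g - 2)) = g - 2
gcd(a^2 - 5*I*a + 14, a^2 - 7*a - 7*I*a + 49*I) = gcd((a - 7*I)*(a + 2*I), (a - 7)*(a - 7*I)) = a - 7*I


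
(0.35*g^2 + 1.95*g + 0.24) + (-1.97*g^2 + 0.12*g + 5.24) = -1.62*g^2 + 2.07*g + 5.48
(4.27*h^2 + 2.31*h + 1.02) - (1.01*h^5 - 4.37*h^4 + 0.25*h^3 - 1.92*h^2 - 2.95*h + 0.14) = -1.01*h^5 + 4.37*h^4 - 0.25*h^3 + 6.19*h^2 + 5.26*h + 0.88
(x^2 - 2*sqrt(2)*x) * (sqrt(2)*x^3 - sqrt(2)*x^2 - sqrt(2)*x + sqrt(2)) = sqrt(2)*x^5 - 4*x^4 - sqrt(2)*x^4 - sqrt(2)*x^3 + 4*x^3 + sqrt(2)*x^2 + 4*x^2 - 4*x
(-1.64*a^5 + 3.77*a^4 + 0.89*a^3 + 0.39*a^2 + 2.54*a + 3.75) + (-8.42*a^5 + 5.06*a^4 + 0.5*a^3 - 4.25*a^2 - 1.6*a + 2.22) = -10.06*a^5 + 8.83*a^4 + 1.39*a^3 - 3.86*a^2 + 0.94*a + 5.97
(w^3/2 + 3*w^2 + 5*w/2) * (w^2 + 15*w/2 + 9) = w^5/2 + 27*w^4/4 + 59*w^3/2 + 183*w^2/4 + 45*w/2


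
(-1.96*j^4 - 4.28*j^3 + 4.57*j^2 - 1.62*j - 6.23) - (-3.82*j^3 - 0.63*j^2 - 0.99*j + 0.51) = -1.96*j^4 - 0.46*j^3 + 5.2*j^2 - 0.63*j - 6.74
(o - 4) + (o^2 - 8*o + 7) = o^2 - 7*o + 3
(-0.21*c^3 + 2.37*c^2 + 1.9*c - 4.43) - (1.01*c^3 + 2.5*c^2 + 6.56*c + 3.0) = -1.22*c^3 - 0.13*c^2 - 4.66*c - 7.43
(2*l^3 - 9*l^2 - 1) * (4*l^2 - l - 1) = 8*l^5 - 38*l^4 + 7*l^3 + 5*l^2 + l + 1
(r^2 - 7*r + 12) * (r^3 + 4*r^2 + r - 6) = r^5 - 3*r^4 - 15*r^3 + 35*r^2 + 54*r - 72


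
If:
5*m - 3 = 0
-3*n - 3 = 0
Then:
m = 3/5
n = -1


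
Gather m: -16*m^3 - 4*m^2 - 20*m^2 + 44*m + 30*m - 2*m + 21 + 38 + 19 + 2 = -16*m^3 - 24*m^2 + 72*m + 80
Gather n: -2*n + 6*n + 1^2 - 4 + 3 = 4*n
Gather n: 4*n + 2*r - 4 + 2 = 4*n + 2*r - 2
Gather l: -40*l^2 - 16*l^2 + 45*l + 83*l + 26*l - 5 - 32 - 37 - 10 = -56*l^2 + 154*l - 84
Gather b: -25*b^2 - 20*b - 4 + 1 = -25*b^2 - 20*b - 3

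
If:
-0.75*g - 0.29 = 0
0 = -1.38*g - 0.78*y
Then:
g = -0.39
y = 0.68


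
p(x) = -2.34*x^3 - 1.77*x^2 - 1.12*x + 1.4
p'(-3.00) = -53.68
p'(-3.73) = -85.58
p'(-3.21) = -62.09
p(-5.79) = 402.75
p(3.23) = -99.54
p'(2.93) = -71.76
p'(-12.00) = -969.52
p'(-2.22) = -27.86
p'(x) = -7.02*x^2 - 3.54*x - 1.12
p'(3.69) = -109.77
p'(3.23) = -85.79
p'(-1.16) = -6.46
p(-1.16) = 3.97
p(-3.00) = 52.01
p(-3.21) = 64.16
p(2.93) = -75.94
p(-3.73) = 102.39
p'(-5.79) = -215.96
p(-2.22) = 20.77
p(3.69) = -144.40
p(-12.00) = 3803.48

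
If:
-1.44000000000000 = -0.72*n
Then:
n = 2.00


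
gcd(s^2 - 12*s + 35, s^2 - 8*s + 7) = s - 7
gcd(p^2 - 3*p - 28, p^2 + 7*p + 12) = p + 4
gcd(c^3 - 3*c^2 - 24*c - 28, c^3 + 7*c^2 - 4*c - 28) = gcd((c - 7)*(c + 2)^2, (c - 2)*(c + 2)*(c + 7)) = c + 2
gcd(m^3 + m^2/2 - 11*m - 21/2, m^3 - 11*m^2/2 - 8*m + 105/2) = m^2 - m/2 - 21/2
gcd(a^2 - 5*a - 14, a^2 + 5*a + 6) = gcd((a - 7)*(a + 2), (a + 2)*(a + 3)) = a + 2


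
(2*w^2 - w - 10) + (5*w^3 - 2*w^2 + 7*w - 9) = 5*w^3 + 6*w - 19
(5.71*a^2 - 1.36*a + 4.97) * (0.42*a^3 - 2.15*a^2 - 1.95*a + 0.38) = 2.3982*a^5 - 12.8477*a^4 - 6.1231*a^3 - 5.8637*a^2 - 10.2083*a + 1.8886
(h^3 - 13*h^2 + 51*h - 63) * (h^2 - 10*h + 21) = h^5 - 23*h^4 + 202*h^3 - 846*h^2 + 1701*h - 1323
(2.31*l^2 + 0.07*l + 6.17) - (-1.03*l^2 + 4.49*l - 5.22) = 3.34*l^2 - 4.42*l + 11.39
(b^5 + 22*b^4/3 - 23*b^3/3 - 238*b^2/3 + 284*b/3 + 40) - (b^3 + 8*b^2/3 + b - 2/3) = b^5 + 22*b^4/3 - 26*b^3/3 - 82*b^2 + 281*b/3 + 122/3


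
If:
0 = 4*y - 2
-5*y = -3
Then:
No Solution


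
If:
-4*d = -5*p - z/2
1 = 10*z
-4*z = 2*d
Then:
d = -1/5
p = -17/100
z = 1/10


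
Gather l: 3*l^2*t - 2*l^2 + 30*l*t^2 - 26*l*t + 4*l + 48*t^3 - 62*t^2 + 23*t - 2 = l^2*(3*t - 2) + l*(30*t^2 - 26*t + 4) + 48*t^3 - 62*t^2 + 23*t - 2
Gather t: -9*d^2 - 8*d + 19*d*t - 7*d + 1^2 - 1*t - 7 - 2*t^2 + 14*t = -9*d^2 - 15*d - 2*t^2 + t*(19*d + 13) - 6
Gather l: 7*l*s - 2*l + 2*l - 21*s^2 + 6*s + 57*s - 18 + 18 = 7*l*s - 21*s^2 + 63*s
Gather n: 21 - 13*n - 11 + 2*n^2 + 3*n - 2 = 2*n^2 - 10*n + 8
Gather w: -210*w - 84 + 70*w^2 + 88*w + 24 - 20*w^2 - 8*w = 50*w^2 - 130*w - 60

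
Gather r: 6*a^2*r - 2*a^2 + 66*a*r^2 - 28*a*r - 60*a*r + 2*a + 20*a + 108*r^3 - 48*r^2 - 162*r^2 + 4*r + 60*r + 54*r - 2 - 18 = -2*a^2 + 22*a + 108*r^3 + r^2*(66*a - 210) + r*(6*a^2 - 88*a + 118) - 20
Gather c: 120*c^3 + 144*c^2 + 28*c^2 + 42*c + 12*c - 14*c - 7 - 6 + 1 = 120*c^3 + 172*c^2 + 40*c - 12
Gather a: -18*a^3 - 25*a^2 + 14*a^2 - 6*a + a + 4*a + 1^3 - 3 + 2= -18*a^3 - 11*a^2 - a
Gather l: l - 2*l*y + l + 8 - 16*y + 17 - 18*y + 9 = l*(2 - 2*y) - 34*y + 34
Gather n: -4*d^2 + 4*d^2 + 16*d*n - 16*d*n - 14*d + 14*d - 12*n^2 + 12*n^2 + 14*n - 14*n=0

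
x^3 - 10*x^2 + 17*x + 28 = (x - 7)*(x - 4)*(x + 1)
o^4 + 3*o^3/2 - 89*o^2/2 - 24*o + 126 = (o - 6)*(o - 3/2)*(o + 2)*(o + 7)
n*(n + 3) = n^2 + 3*n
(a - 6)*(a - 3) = a^2 - 9*a + 18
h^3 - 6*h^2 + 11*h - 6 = (h - 3)*(h - 2)*(h - 1)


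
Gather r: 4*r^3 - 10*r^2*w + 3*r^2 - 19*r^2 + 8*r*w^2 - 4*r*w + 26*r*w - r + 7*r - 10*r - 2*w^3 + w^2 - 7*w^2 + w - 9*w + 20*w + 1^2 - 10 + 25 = 4*r^3 + r^2*(-10*w - 16) + r*(8*w^2 + 22*w - 4) - 2*w^3 - 6*w^2 + 12*w + 16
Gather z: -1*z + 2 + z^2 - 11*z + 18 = z^2 - 12*z + 20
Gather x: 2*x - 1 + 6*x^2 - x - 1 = 6*x^2 + x - 2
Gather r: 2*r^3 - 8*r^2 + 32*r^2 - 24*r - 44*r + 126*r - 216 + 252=2*r^3 + 24*r^2 + 58*r + 36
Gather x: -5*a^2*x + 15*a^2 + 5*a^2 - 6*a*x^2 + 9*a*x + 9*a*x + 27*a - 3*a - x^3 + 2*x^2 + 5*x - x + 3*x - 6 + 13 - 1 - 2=20*a^2 + 24*a - x^3 + x^2*(2 - 6*a) + x*(-5*a^2 + 18*a + 7) + 4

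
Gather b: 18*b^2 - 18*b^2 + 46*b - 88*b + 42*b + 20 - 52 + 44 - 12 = 0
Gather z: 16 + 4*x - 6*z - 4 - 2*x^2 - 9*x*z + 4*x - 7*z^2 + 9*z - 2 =-2*x^2 + 8*x - 7*z^2 + z*(3 - 9*x) + 10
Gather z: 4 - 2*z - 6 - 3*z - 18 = -5*z - 20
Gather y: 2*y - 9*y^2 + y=-9*y^2 + 3*y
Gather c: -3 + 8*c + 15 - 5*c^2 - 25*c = -5*c^2 - 17*c + 12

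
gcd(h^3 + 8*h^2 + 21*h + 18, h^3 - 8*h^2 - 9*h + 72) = h + 3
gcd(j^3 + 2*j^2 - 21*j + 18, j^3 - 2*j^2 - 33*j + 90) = j^2 + 3*j - 18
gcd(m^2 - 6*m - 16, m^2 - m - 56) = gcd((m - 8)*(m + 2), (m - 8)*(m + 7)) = m - 8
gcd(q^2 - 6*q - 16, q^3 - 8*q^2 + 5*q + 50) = q + 2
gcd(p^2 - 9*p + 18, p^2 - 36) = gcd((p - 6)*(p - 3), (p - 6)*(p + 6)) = p - 6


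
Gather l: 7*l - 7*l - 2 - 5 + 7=0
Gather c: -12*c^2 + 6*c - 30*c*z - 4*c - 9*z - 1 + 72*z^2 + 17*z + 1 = -12*c^2 + c*(2 - 30*z) + 72*z^2 + 8*z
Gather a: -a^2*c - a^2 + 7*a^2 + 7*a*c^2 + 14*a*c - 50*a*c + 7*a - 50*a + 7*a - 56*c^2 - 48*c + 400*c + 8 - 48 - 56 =a^2*(6 - c) + a*(7*c^2 - 36*c - 36) - 56*c^2 + 352*c - 96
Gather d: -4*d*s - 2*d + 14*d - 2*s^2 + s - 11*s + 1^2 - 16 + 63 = d*(12 - 4*s) - 2*s^2 - 10*s + 48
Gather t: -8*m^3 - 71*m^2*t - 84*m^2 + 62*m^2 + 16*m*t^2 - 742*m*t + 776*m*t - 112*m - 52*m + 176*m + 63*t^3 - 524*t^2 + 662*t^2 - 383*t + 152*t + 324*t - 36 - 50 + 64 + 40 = -8*m^3 - 22*m^2 + 12*m + 63*t^3 + t^2*(16*m + 138) + t*(-71*m^2 + 34*m + 93) + 18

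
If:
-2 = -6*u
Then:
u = 1/3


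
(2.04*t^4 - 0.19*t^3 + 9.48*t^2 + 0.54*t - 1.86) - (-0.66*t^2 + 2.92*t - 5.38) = 2.04*t^4 - 0.19*t^3 + 10.14*t^2 - 2.38*t + 3.52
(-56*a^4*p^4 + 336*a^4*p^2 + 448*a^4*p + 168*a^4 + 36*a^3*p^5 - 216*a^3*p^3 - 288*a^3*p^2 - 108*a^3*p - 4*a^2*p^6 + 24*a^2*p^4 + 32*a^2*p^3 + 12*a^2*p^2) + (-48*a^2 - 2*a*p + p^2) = -56*a^4*p^4 + 336*a^4*p^2 + 448*a^4*p + 168*a^4 + 36*a^3*p^5 - 216*a^3*p^3 - 288*a^3*p^2 - 108*a^3*p - 4*a^2*p^6 + 24*a^2*p^4 + 32*a^2*p^3 + 12*a^2*p^2 - 48*a^2 - 2*a*p + p^2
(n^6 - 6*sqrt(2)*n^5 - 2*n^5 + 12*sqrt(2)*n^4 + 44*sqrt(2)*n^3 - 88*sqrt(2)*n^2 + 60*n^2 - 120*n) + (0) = n^6 - 6*sqrt(2)*n^5 - 2*n^5 + 12*sqrt(2)*n^4 + 44*sqrt(2)*n^3 - 88*sqrt(2)*n^2 + 60*n^2 - 120*n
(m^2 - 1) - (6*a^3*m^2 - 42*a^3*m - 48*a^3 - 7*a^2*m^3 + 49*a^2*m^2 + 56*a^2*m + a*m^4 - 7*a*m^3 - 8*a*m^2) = -6*a^3*m^2 + 42*a^3*m + 48*a^3 + 7*a^2*m^3 - 49*a^2*m^2 - 56*a^2*m - a*m^4 + 7*a*m^3 + 8*a*m^2 + m^2 - 1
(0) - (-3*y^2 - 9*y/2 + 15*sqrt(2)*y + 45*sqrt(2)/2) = 3*y^2 - 15*sqrt(2)*y + 9*y/2 - 45*sqrt(2)/2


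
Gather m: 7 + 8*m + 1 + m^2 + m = m^2 + 9*m + 8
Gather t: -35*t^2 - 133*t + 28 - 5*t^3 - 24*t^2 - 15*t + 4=-5*t^3 - 59*t^2 - 148*t + 32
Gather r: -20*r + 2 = 2 - 20*r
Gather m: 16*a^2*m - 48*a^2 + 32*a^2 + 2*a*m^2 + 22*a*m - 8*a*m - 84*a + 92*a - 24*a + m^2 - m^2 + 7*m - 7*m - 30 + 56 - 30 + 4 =-16*a^2 + 2*a*m^2 - 16*a + m*(16*a^2 + 14*a)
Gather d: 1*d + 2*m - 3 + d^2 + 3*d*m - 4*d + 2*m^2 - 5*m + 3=d^2 + d*(3*m - 3) + 2*m^2 - 3*m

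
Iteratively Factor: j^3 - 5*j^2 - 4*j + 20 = (j - 2)*(j^2 - 3*j - 10) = (j - 5)*(j - 2)*(j + 2)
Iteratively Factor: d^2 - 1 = (d + 1)*(d - 1)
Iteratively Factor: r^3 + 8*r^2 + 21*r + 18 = (r + 2)*(r^2 + 6*r + 9) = (r + 2)*(r + 3)*(r + 3)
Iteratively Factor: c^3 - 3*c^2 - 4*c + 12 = (c + 2)*(c^2 - 5*c + 6) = (c - 3)*(c + 2)*(c - 2)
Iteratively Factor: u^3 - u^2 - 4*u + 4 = (u - 1)*(u^2 - 4) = (u - 2)*(u - 1)*(u + 2)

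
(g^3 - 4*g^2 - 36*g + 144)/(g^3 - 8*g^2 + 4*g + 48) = (g + 6)/(g + 2)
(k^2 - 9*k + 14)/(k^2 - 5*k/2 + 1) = 2*(k - 7)/(2*k - 1)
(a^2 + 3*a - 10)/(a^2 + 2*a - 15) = (a - 2)/(a - 3)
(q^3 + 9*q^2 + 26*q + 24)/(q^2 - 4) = (q^2 + 7*q + 12)/(q - 2)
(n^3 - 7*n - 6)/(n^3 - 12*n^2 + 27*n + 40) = (n^2 - n - 6)/(n^2 - 13*n + 40)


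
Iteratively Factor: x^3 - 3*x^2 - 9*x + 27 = (x + 3)*(x^2 - 6*x + 9) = (x - 3)*(x + 3)*(x - 3)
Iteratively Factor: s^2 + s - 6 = (s + 3)*(s - 2)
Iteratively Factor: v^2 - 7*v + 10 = (v - 2)*(v - 5)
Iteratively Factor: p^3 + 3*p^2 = (p + 3)*(p^2) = p*(p + 3)*(p)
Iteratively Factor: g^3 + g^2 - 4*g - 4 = (g + 2)*(g^2 - g - 2) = (g - 2)*(g + 2)*(g + 1)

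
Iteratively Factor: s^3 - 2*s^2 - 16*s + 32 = (s + 4)*(s^2 - 6*s + 8) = (s - 2)*(s + 4)*(s - 4)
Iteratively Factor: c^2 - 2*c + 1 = (c - 1)*(c - 1)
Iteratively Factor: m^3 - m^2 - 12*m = (m)*(m^2 - m - 12) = m*(m - 4)*(m + 3)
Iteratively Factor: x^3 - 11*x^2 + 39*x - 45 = (x - 3)*(x^2 - 8*x + 15) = (x - 5)*(x - 3)*(x - 3)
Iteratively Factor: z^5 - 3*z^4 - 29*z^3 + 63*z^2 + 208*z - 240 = (z + 3)*(z^4 - 6*z^3 - 11*z^2 + 96*z - 80) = (z + 3)*(z + 4)*(z^3 - 10*z^2 + 29*z - 20) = (z - 5)*(z + 3)*(z + 4)*(z^2 - 5*z + 4) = (z - 5)*(z - 4)*(z + 3)*(z + 4)*(z - 1)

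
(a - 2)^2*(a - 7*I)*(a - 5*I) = a^4 - 4*a^3 - 12*I*a^3 - 31*a^2 + 48*I*a^2 + 140*a - 48*I*a - 140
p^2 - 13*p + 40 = (p - 8)*(p - 5)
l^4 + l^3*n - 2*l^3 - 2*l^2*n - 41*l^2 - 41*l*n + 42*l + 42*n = (l - 7)*(l - 1)*(l + 6)*(l + n)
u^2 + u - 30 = (u - 5)*(u + 6)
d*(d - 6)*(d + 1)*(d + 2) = d^4 - 3*d^3 - 16*d^2 - 12*d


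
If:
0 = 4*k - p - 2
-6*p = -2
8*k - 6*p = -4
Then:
No Solution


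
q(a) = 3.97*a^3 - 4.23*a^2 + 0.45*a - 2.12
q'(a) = 11.91*a^2 - 8.46*a + 0.45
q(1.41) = 1.23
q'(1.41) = 12.20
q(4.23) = 224.57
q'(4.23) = 177.77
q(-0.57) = -4.49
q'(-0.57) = 9.14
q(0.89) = -2.27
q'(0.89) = 2.35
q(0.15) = -2.13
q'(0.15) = -0.55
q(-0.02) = -2.13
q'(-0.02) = 0.62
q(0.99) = -1.97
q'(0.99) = 3.75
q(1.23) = -0.58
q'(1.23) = 8.06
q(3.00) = 68.35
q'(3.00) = 82.26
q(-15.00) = -14359.37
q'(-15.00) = 2807.10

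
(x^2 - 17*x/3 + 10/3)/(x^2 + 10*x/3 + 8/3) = (3*x^2 - 17*x + 10)/(3*x^2 + 10*x + 8)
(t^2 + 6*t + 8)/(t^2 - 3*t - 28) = (t + 2)/(t - 7)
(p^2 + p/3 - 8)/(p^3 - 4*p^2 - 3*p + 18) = (p^2 + p/3 - 8)/(p^3 - 4*p^2 - 3*p + 18)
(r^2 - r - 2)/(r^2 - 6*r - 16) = (-r^2 + r + 2)/(-r^2 + 6*r + 16)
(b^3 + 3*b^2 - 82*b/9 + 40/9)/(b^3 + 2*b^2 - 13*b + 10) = (b^2 - 2*b + 8/9)/(b^2 - 3*b + 2)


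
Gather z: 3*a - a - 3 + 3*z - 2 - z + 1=2*a + 2*z - 4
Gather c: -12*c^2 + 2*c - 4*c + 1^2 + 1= -12*c^2 - 2*c + 2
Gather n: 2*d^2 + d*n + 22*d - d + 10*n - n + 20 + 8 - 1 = 2*d^2 + 21*d + n*(d + 9) + 27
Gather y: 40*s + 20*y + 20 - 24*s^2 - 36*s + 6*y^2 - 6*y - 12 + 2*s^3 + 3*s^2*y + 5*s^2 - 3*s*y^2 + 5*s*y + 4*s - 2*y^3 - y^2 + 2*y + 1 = 2*s^3 - 19*s^2 + 8*s - 2*y^3 + y^2*(5 - 3*s) + y*(3*s^2 + 5*s + 16) + 9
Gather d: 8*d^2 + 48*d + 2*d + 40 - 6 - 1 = 8*d^2 + 50*d + 33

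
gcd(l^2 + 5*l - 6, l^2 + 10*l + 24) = l + 6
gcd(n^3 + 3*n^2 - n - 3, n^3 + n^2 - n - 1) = n^2 - 1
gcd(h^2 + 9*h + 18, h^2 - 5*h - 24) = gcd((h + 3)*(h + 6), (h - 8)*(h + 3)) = h + 3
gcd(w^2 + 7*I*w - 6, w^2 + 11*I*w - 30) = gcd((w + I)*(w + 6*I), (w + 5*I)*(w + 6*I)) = w + 6*I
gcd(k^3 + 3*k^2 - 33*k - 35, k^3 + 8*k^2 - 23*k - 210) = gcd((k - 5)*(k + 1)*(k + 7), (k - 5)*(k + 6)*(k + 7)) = k^2 + 2*k - 35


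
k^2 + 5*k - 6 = (k - 1)*(k + 6)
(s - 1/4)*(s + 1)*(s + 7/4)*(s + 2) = s^4 + 9*s^3/2 + 97*s^2/16 + 27*s/16 - 7/8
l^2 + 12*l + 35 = (l + 5)*(l + 7)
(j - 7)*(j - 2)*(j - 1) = j^3 - 10*j^2 + 23*j - 14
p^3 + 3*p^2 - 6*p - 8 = (p - 2)*(p + 1)*(p + 4)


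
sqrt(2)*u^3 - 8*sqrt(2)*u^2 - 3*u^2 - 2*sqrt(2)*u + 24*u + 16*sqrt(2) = (u - 8)*(u - 2*sqrt(2))*(sqrt(2)*u + 1)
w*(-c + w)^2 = c^2*w - 2*c*w^2 + w^3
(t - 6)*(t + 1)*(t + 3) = t^3 - 2*t^2 - 21*t - 18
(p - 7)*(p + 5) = p^2 - 2*p - 35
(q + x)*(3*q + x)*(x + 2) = 3*q^2*x + 6*q^2 + 4*q*x^2 + 8*q*x + x^3 + 2*x^2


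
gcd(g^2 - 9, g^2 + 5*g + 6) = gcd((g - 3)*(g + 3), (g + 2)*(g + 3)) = g + 3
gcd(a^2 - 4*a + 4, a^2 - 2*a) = a - 2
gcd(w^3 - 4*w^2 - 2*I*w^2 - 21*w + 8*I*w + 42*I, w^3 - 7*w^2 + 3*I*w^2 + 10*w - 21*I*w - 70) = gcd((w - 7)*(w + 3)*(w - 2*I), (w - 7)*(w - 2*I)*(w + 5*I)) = w^2 + w*(-7 - 2*I) + 14*I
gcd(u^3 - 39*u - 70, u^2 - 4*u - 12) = u + 2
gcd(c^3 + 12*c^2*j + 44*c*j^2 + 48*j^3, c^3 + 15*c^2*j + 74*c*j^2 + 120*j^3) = c^2 + 10*c*j + 24*j^2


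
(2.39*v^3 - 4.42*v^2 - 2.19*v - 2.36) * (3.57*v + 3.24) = 8.5323*v^4 - 8.0358*v^3 - 22.1391*v^2 - 15.5208*v - 7.6464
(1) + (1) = 2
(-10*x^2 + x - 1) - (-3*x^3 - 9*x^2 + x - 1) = 3*x^3 - x^2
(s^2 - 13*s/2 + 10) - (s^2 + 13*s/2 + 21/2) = -13*s - 1/2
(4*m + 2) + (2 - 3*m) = m + 4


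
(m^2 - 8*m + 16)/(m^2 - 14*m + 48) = (m^2 - 8*m + 16)/(m^2 - 14*m + 48)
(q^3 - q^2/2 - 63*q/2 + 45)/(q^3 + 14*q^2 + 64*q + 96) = (2*q^2 - 13*q + 15)/(2*(q^2 + 8*q + 16))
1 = 1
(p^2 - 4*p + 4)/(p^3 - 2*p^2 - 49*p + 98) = (p - 2)/(p^2 - 49)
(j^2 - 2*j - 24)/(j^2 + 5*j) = (j^2 - 2*j - 24)/(j*(j + 5))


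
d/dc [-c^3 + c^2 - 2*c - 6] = -3*c^2 + 2*c - 2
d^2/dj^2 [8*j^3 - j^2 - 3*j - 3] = 48*j - 2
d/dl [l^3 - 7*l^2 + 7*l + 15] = 3*l^2 - 14*l + 7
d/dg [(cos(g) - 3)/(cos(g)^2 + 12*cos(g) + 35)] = (cos(g)^2 - 6*cos(g) - 71)*sin(g)/(cos(g)^2 + 12*cos(g) + 35)^2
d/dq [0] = 0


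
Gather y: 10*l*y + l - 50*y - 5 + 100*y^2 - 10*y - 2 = l + 100*y^2 + y*(10*l - 60) - 7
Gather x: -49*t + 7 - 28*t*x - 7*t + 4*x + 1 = -56*t + x*(4 - 28*t) + 8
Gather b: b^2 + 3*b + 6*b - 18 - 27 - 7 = b^2 + 9*b - 52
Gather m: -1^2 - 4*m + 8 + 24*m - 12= 20*m - 5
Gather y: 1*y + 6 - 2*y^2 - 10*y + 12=-2*y^2 - 9*y + 18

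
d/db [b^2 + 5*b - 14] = 2*b + 5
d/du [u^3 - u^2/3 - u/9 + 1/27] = 3*u^2 - 2*u/3 - 1/9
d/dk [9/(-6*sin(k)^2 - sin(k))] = 9*(12/tan(k) + cos(k)/sin(k)^2)/(6*sin(k) + 1)^2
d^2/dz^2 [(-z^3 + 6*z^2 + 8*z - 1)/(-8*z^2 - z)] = 2*(-463*z^3 + 192*z^2 + 24*z + 1)/(z^3*(512*z^3 + 192*z^2 + 24*z + 1))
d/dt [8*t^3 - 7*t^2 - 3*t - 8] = 24*t^2 - 14*t - 3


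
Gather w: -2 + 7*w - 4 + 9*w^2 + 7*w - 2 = 9*w^2 + 14*w - 8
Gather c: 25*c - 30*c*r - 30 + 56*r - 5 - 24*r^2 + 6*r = c*(25 - 30*r) - 24*r^2 + 62*r - 35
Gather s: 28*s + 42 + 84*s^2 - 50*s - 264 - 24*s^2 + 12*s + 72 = 60*s^2 - 10*s - 150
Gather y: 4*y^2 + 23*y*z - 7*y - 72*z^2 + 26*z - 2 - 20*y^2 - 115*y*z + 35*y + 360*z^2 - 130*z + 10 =-16*y^2 + y*(28 - 92*z) + 288*z^2 - 104*z + 8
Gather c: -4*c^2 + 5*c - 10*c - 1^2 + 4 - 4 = -4*c^2 - 5*c - 1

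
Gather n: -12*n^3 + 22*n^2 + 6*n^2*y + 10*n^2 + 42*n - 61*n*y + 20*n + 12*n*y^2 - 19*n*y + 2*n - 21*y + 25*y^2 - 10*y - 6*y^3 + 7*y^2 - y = -12*n^3 + n^2*(6*y + 32) + n*(12*y^2 - 80*y + 64) - 6*y^3 + 32*y^2 - 32*y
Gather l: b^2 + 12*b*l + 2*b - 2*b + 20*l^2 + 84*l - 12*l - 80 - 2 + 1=b^2 + 20*l^2 + l*(12*b + 72) - 81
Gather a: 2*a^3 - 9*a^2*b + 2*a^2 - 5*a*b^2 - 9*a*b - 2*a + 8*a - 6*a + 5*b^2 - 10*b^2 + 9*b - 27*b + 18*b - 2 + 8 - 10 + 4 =2*a^3 + a^2*(2 - 9*b) + a*(-5*b^2 - 9*b) - 5*b^2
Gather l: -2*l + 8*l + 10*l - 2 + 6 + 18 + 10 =16*l + 32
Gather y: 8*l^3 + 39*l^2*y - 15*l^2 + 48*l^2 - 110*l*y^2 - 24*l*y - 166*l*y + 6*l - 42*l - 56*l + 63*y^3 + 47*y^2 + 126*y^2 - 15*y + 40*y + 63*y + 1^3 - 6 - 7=8*l^3 + 33*l^2 - 92*l + 63*y^3 + y^2*(173 - 110*l) + y*(39*l^2 - 190*l + 88) - 12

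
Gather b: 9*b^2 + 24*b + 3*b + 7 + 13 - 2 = 9*b^2 + 27*b + 18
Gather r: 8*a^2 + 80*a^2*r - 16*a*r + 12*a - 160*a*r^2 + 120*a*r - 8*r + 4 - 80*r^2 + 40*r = 8*a^2 + 12*a + r^2*(-160*a - 80) + r*(80*a^2 + 104*a + 32) + 4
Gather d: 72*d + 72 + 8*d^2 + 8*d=8*d^2 + 80*d + 72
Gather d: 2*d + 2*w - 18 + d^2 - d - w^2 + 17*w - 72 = d^2 + d - w^2 + 19*w - 90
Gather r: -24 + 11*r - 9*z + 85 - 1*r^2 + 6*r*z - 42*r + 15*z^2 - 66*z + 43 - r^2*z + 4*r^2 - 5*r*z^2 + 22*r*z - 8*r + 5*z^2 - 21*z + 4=r^2*(3 - z) + r*(-5*z^2 + 28*z - 39) + 20*z^2 - 96*z + 108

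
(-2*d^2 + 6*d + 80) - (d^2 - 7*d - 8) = -3*d^2 + 13*d + 88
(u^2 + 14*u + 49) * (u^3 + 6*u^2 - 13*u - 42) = u^5 + 20*u^4 + 120*u^3 + 70*u^2 - 1225*u - 2058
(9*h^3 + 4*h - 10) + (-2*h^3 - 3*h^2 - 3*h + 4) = 7*h^3 - 3*h^2 + h - 6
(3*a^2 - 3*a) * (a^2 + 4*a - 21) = 3*a^4 + 9*a^3 - 75*a^2 + 63*a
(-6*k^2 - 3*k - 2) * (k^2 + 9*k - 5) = -6*k^4 - 57*k^3 + k^2 - 3*k + 10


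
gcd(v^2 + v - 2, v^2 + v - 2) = v^2 + v - 2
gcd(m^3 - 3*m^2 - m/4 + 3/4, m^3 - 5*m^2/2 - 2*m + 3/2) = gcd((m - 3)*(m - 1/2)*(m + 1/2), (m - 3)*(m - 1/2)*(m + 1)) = m^2 - 7*m/2 + 3/2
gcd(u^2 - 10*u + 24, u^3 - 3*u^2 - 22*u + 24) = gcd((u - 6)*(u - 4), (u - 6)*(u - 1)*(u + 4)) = u - 6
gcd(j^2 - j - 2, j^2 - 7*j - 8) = j + 1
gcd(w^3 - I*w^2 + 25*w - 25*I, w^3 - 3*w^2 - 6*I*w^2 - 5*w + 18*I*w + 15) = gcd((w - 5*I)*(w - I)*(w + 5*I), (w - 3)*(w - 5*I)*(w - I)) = w^2 - 6*I*w - 5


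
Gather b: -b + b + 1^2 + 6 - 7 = 0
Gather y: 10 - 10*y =10 - 10*y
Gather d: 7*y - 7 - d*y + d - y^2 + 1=d*(1 - y) - y^2 + 7*y - 6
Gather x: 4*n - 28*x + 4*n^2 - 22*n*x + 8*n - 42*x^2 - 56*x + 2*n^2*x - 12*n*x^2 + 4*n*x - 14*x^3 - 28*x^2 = 4*n^2 + 12*n - 14*x^3 + x^2*(-12*n - 70) + x*(2*n^2 - 18*n - 84)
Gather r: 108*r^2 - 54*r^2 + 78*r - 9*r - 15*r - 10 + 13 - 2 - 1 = 54*r^2 + 54*r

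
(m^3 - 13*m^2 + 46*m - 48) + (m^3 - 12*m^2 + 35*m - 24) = 2*m^3 - 25*m^2 + 81*m - 72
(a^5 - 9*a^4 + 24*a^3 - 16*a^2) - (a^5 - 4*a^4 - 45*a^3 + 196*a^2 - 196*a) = -5*a^4 + 69*a^3 - 212*a^2 + 196*a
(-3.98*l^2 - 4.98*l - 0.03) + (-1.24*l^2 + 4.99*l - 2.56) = -5.22*l^2 + 0.00999999999999979*l - 2.59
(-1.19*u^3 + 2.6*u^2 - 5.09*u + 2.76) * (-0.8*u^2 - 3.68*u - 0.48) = 0.952*u^5 + 2.2992*u^4 - 4.9248*u^3 + 15.2752*u^2 - 7.7136*u - 1.3248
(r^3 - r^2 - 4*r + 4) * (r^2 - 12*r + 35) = r^5 - 13*r^4 + 43*r^3 + 17*r^2 - 188*r + 140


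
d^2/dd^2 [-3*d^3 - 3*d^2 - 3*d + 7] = -18*d - 6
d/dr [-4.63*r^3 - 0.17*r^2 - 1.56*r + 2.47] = -13.89*r^2 - 0.34*r - 1.56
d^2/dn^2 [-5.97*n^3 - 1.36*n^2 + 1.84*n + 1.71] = -35.82*n - 2.72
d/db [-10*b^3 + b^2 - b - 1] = -30*b^2 + 2*b - 1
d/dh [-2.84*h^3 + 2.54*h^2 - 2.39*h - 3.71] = -8.52*h^2 + 5.08*h - 2.39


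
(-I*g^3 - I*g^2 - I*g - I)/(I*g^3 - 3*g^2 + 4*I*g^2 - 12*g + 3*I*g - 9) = (-g^2 - 1)/(g^2 + 3*g*(1 + I) + 9*I)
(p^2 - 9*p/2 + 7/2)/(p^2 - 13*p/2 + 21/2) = (p - 1)/(p - 3)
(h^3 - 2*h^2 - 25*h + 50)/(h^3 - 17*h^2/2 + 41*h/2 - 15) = 2*(h + 5)/(2*h - 3)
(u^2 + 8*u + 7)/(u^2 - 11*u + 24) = (u^2 + 8*u + 7)/(u^2 - 11*u + 24)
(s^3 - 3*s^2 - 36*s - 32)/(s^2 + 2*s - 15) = (s^3 - 3*s^2 - 36*s - 32)/(s^2 + 2*s - 15)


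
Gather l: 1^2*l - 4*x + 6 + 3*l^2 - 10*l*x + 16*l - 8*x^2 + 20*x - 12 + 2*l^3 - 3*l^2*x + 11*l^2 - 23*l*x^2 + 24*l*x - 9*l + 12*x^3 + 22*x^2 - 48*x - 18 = 2*l^3 + l^2*(14 - 3*x) + l*(-23*x^2 + 14*x + 8) + 12*x^3 + 14*x^2 - 32*x - 24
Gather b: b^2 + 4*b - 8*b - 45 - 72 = b^2 - 4*b - 117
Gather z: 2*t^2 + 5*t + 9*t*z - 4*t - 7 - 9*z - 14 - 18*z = 2*t^2 + t + z*(9*t - 27) - 21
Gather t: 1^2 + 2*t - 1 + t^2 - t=t^2 + t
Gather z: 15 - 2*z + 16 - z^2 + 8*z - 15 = -z^2 + 6*z + 16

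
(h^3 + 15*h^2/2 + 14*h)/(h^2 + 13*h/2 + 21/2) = h*(h + 4)/(h + 3)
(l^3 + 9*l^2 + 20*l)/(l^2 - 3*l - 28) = l*(l + 5)/(l - 7)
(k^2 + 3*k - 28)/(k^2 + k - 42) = (k - 4)/(k - 6)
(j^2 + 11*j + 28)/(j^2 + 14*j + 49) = (j + 4)/(j + 7)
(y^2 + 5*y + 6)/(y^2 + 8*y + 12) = (y + 3)/(y + 6)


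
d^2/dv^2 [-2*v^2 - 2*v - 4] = -4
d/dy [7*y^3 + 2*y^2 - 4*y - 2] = 21*y^2 + 4*y - 4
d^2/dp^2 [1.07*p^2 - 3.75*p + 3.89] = 2.14000000000000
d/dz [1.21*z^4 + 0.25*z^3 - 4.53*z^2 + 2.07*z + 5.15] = 4.84*z^3 + 0.75*z^2 - 9.06*z + 2.07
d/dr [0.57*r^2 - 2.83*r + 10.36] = 1.14*r - 2.83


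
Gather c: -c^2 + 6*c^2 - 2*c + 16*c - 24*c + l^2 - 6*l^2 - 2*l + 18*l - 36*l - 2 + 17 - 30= 5*c^2 - 10*c - 5*l^2 - 20*l - 15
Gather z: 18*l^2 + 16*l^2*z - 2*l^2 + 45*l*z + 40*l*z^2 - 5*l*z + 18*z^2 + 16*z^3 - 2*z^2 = 16*l^2 + 16*z^3 + z^2*(40*l + 16) + z*(16*l^2 + 40*l)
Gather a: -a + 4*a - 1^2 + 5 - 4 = 3*a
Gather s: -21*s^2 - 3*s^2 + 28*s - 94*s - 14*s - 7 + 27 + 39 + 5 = -24*s^2 - 80*s + 64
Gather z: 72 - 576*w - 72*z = -576*w - 72*z + 72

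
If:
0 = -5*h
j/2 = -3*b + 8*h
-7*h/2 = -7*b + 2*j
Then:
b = 0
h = 0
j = 0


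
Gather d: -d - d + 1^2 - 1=-2*d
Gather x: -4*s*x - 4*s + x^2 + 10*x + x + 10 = -4*s + x^2 + x*(11 - 4*s) + 10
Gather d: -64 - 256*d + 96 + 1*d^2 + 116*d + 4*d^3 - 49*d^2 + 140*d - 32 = 4*d^3 - 48*d^2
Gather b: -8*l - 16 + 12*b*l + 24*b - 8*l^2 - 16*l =b*(12*l + 24) - 8*l^2 - 24*l - 16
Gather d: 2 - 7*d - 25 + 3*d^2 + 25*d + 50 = 3*d^2 + 18*d + 27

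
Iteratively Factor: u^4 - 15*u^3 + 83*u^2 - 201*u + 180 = (u - 3)*(u^3 - 12*u^2 + 47*u - 60) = (u - 3)^2*(u^2 - 9*u + 20) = (u - 5)*(u - 3)^2*(u - 4)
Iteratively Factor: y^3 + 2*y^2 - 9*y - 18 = (y - 3)*(y^2 + 5*y + 6) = (y - 3)*(y + 3)*(y + 2)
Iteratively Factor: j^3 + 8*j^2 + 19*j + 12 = (j + 1)*(j^2 + 7*j + 12) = (j + 1)*(j + 3)*(j + 4)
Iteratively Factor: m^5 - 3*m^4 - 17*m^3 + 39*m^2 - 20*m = (m - 1)*(m^4 - 2*m^3 - 19*m^2 + 20*m) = (m - 1)*(m + 4)*(m^3 - 6*m^2 + 5*m) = m*(m - 1)*(m + 4)*(m^2 - 6*m + 5) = m*(m - 5)*(m - 1)*(m + 4)*(m - 1)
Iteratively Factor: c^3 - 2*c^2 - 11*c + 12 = (c - 1)*(c^2 - c - 12) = (c - 1)*(c + 3)*(c - 4)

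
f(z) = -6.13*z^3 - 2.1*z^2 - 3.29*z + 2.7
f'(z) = -18.39*z^2 - 4.2*z - 3.29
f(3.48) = -292.52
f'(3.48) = -240.62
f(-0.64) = 5.55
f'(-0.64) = -8.13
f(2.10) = -70.24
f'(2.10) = -93.21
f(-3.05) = 167.12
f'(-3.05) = -161.55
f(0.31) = 1.30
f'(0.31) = -6.36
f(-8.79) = 4032.56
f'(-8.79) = -1387.26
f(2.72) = -145.14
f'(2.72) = -150.77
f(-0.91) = 8.57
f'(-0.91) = -14.70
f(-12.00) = 10332.42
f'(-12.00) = -2601.05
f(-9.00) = 4330.98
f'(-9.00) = -1455.08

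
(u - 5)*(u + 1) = u^2 - 4*u - 5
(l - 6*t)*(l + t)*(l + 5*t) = l^3 - 31*l*t^2 - 30*t^3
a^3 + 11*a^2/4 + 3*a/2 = a*(a + 3/4)*(a + 2)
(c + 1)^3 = c^3 + 3*c^2 + 3*c + 1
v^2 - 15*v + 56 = (v - 8)*(v - 7)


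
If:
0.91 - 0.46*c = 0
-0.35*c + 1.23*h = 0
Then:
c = 1.98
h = 0.56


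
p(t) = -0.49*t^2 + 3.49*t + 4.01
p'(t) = 3.49 - 0.98*t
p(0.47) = 5.54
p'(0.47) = 3.03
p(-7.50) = -49.73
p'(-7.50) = 10.84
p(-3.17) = -11.98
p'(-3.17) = 6.60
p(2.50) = 9.67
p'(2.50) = 1.04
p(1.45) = 8.04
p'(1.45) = 2.07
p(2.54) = 9.71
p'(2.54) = 1.00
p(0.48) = 5.57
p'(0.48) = 3.02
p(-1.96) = -4.71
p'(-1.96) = 5.41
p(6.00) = 7.31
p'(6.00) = -2.39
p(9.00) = -4.27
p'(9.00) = -5.33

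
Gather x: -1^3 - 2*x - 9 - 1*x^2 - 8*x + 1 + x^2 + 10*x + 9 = 0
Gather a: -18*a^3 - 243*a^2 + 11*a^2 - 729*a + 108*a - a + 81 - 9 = -18*a^3 - 232*a^2 - 622*a + 72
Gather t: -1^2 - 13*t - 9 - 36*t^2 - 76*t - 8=-36*t^2 - 89*t - 18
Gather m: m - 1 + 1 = m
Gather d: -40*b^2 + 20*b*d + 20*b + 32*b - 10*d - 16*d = -40*b^2 + 52*b + d*(20*b - 26)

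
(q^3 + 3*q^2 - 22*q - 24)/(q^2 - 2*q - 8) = (q^2 + 7*q + 6)/(q + 2)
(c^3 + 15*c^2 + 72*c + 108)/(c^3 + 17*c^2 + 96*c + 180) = (c + 3)/(c + 5)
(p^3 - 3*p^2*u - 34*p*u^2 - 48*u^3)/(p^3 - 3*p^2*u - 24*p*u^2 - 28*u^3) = (p^2 - 5*p*u - 24*u^2)/(p^2 - 5*p*u - 14*u^2)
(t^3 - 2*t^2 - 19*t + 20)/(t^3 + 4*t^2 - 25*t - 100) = (t - 1)/(t + 5)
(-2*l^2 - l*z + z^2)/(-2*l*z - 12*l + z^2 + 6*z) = (l + z)/(z + 6)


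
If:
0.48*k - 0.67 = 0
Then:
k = 1.40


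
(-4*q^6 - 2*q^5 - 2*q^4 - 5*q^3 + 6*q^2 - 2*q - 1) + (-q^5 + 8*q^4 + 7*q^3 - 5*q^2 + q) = -4*q^6 - 3*q^5 + 6*q^4 + 2*q^3 + q^2 - q - 1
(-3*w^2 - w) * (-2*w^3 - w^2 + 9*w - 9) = 6*w^5 + 5*w^4 - 26*w^3 + 18*w^2 + 9*w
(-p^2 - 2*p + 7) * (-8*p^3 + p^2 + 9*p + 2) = 8*p^5 + 15*p^4 - 67*p^3 - 13*p^2 + 59*p + 14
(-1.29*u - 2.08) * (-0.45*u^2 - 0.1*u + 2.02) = 0.5805*u^3 + 1.065*u^2 - 2.3978*u - 4.2016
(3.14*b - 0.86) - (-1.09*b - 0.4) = 4.23*b - 0.46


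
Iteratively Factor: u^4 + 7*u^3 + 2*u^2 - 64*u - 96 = (u - 3)*(u^3 + 10*u^2 + 32*u + 32) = (u - 3)*(u + 4)*(u^2 + 6*u + 8) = (u - 3)*(u + 2)*(u + 4)*(u + 4)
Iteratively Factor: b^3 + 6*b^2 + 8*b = (b)*(b^2 + 6*b + 8) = b*(b + 2)*(b + 4)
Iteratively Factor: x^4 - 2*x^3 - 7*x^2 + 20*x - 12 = (x - 2)*(x^3 - 7*x + 6) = (x - 2)*(x + 3)*(x^2 - 3*x + 2) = (x - 2)*(x - 1)*(x + 3)*(x - 2)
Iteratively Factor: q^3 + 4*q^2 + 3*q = (q)*(q^2 + 4*q + 3) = q*(q + 3)*(q + 1)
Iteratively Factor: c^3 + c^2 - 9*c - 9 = (c + 1)*(c^2 - 9) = (c - 3)*(c + 1)*(c + 3)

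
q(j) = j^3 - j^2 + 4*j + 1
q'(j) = 3*j^2 - 2*j + 4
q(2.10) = 14.25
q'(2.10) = 13.03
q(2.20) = 15.61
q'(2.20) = 14.12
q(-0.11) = 0.55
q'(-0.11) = 4.26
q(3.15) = 34.93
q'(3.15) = 27.47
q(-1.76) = -14.59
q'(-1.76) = 16.81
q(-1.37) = -8.93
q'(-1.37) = 12.37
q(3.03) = 31.76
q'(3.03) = 25.48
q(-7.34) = -477.68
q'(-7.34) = 180.31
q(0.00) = 1.00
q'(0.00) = 4.00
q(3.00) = 31.00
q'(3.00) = 25.00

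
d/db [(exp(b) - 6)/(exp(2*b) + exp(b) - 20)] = (-(exp(b) - 6)*(2*exp(b) + 1) + exp(2*b) + exp(b) - 20)*exp(b)/(exp(2*b) + exp(b) - 20)^2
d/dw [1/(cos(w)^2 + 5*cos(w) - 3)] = (2*cos(w) + 5)*sin(w)/(cos(w)^2 + 5*cos(w) - 3)^2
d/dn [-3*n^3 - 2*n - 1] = -9*n^2 - 2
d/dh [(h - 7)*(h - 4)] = 2*h - 11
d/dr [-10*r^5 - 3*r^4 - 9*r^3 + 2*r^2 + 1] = r*(-50*r^3 - 12*r^2 - 27*r + 4)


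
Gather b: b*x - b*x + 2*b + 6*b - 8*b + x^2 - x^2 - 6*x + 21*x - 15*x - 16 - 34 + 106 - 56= 0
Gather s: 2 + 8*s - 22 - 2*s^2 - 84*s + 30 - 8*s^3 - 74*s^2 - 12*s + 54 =-8*s^3 - 76*s^2 - 88*s + 64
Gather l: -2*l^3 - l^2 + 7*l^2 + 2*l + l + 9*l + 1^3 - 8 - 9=-2*l^3 + 6*l^2 + 12*l - 16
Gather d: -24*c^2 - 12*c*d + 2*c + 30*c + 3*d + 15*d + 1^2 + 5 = -24*c^2 + 32*c + d*(18 - 12*c) + 6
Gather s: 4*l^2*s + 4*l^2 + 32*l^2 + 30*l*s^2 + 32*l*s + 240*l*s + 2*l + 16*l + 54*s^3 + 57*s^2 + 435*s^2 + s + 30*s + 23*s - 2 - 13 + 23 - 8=36*l^2 + 18*l + 54*s^3 + s^2*(30*l + 492) + s*(4*l^2 + 272*l + 54)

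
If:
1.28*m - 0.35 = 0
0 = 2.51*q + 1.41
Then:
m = 0.27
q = -0.56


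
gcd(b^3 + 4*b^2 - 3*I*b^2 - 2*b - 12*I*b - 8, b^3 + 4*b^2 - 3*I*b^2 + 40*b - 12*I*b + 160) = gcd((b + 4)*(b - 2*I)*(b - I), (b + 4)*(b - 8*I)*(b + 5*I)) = b + 4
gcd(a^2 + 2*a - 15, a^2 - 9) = a - 3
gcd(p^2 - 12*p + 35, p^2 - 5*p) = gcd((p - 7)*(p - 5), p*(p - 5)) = p - 5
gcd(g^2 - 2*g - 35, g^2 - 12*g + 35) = g - 7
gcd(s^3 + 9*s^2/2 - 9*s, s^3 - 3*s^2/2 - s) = s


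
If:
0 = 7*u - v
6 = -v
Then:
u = -6/7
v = -6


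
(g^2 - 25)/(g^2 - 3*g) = (g^2 - 25)/(g*(g - 3))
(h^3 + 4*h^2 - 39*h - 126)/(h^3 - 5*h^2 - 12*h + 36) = (h + 7)/(h - 2)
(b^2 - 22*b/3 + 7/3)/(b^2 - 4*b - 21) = (b - 1/3)/(b + 3)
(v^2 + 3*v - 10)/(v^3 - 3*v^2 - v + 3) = (v^2 + 3*v - 10)/(v^3 - 3*v^2 - v + 3)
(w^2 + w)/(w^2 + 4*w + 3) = w/(w + 3)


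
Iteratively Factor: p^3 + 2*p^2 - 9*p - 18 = (p + 3)*(p^2 - p - 6) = (p - 3)*(p + 3)*(p + 2)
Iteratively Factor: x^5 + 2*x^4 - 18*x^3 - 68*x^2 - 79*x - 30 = (x - 5)*(x^4 + 7*x^3 + 17*x^2 + 17*x + 6) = (x - 5)*(x + 3)*(x^3 + 4*x^2 + 5*x + 2) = (x - 5)*(x + 1)*(x + 3)*(x^2 + 3*x + 2) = (x - 5)*(x + 1)*(x + 2)*(x + 3)*(x + 1)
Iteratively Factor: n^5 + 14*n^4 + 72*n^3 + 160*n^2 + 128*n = (n)*(n^4 + 14*n^3 + 72*n^2 + 160*n + 128) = n*(n + 4)*(n^3 + 10*n^2 + 32*n + 32) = n*(n + 2)*(n + 4)*(n^2 + 8*n + 16) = n*(n + 2)*(n + 4)^2*(n + 4)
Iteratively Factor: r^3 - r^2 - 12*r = (r - 4)*(r^2 + 3*r) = (r - 4)*(r + 3)*(r)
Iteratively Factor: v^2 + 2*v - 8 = (v - 2)*(v + 4)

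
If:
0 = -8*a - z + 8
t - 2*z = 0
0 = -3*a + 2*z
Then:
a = 16/19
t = 48/19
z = 24/19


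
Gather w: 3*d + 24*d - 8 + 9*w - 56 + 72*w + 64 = 27*d + 81*w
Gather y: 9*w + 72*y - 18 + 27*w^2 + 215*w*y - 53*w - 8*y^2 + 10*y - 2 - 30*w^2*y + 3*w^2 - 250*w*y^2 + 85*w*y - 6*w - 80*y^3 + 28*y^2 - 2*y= 30*w^2 - 50*w - 80*y^3 + y^2*(20 - 250*w) + y*(-30*w^2 + 300*w + 80) - 20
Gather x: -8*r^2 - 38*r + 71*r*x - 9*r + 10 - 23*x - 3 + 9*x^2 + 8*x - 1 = -8*r^2 - 47*r + 9*x^2 + x*(71*r - 15) + 6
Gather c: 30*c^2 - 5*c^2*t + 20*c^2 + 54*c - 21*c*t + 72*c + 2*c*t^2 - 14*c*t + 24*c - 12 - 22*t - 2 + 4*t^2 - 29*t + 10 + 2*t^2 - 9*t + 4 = c^2*(50 - 5*t) + c*(2*t^2 - 35*t + 150) + 6*t^2 - 60*t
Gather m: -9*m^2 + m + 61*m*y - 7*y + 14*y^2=-9*m^2 + m*(61*y + 1) + 14*y^2 - 7*y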